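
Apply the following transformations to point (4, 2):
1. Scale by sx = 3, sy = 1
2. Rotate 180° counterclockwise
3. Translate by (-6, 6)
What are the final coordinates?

Step 1: Scale → (12, 2)
Step 2: Rotate 180° → (-12, -2)
Step 3: Translate → (-18, 4)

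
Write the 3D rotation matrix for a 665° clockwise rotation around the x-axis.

Rotation matrix for clockwise 665° around x-axis:
A clockwise rotation by 665° is a counterclockwise rotation by -665°.
cos(-665°) = 0.5736, sin(-665°) = 0.8192
Result: [[1, 0, 0], [0, 0.5736, -0.8192], [0, 0.8192, 0.5736]]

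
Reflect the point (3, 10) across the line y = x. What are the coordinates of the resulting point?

Reflection across line y = x: (3, 10) → (10, 3)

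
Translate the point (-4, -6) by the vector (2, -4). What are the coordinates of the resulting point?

Translation by (2, -4) (homogeneous matrix [[1, 0, 2], [0, 1, -4], [0, 0, 1]]):
x' = -4 + 2 = -2
y' = -6 + -4 = -10
Result: (-2, -10)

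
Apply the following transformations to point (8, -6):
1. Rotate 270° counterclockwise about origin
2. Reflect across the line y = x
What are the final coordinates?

Step 1: Rotate 270° → (-6, -8)
Step 2: Reflect across line y = x → (-8, -6)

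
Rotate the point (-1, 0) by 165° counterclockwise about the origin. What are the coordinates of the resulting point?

Rotation matrix for 165°: [[cos 165°, -sin 165°], [sin 165°, cos 165°]] ≈ [[-0.965926, -0.258819], [0.258819, -0.965926]]
[[-0.965926, -0.258819], [0.258819, -0.965926]] × [-1, 0]ᵀ ≈ [0.9659, -0.2588]ᵀ
Result: (0.9659, -0.2588)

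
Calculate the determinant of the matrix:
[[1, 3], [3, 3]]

For a 2×2 matrix [[a, b], [c, d]], det = ad - bc
det = (1)(3) - (3)(3) = 3 - 9 = -6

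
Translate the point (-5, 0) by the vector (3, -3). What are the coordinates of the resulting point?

Translation by (3, -3) (homogeneous matrix [[1, 0, 3], [0, 1, -3], [0, 0, 1]]):
x' = -5 + 3 = -2
y' = 0 + -3 = -3
Result: (-2, -3)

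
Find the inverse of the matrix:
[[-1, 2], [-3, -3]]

For [[a,b],[c,d]], inverse = (1/det)·[[d,-b],[-c,a]]
det = (-1)(-3) - (2)(-3) = 3 - -6 = 9
Inverse = (1/9)·[[-3, -2], [3, -1]]
= [[-1/3, -2/9], [1/3, -1/9]]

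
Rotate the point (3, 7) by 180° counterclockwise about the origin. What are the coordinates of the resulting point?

Rotation matrix for 180°: [[cos 180°, -sin 180°], [sin 180°, cos 180°]] = [[-1, 0], [0, -1]]
[[-1, 0], [0, -1]] × [3, 7]ᵀ = [-3, -7]ᵀ
Result: (-3, -7)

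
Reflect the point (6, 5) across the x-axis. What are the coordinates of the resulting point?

Reflection across x-axis: (6, 5) → (6, -5)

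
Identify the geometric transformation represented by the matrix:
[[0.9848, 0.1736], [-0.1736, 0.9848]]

This matrix represents: rotation by 350° counterclockwise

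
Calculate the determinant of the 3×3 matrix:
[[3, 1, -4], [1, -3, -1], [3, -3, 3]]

Expansion along first row:
det = 3·det([[-3,-1],[-3,3]]) - 1·det([[1,-1],[3,3]]) + -4·det([[1,-3],[3,-3]])
    = 3·(-3·3 - -1·-3) - 1·(1·3 - -1·3) + -4·(1·-3 - -3·3)
    = 3·-12 - 1·6 + -4·6
    = -36 + -6 + -24 = -66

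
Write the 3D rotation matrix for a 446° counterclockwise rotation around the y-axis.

Rotation matrix for counterclockwise 446° around y-axis:
cos(446°) = 0.0698, sin(446°) = 0.9976
Result: [[0.0698, 0, 0.9976], [0, 1, 0], [-0.9976, 0, 0.0698]]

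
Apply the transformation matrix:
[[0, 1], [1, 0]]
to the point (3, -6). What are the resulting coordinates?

Matrix multiplication:
[[0, 1], [1, 0]] × [3, -6]ᵀ
= [(0)(3) + (1)(-6), (1)(3) + (0)(-6)]ᵀ
= [-6, 3]ᵀ
Result: (-6, 3)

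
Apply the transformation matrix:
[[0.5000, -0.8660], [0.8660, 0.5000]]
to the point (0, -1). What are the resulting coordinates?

Matrix multiplication:
[[0.5000, -0.8660], [0.8660, 0.5000]] × [0, -1]ᵀ
= [(0.5000)(0) + (-0.8660)(-1), (0.8660)(0) + (0.5000)(-1)]ᵀ
= [0.8660, -0.5000]ᵀ
Result: (0.8660, -0.5000)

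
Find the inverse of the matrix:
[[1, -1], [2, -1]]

For [[a,b],[c,d]], inverse = (1/det)·[[d,-b],[-c,a]]
det = (1)(-1) - (-1)(2) = -1 - -2 = 1
Inverse = [[-1, 1], [-2, 1]]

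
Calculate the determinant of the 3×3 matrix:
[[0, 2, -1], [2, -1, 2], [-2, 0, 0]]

Expansion along first row:
det = 0·det([[-1,2],[0,0]]) - 2·det([[2,2],[-2,0]]) + -1·det([[2,-1],[-2,0]])
    = 0·(-1·0 - 2·0) - 2·(2·0 - 2·-2) + -1·(2·0 - -1·-2)
    = 0·0 - 2·4 + -1·-2
    = 0 + -8 + 2 = -6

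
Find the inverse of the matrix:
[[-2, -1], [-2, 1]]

For [[a,b],[c,d]], inverse = (1/det)·[[d,-b],[-c,a]]
det = (-2)(1) - (-1)(-2) = -2 - 2 = -4
Inverse = (1/-4)·[[1, 1], [2, -2]]
= [[-1/4, -1/4], [-1/2, 1/2]]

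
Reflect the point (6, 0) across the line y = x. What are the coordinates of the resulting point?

Reflection across line y = x: (6, 0) → (0, 6)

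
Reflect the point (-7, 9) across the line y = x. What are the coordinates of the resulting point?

Reflection across line y = x: (-7, 9) → (9, -7)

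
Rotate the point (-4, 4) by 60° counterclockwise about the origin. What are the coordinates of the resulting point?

Rotation matrix for 60°: [[cos 60°, -sin 60°], [sin 60°, cos 60°]] ≈ [[0.500000, -0.866025], [0.866025, 0.500000]]
[[0.500000, -0.866025], [0.866025, 0.500000]] × [-4, 4]ᵀ ≈ [-5.4641, -1.4641]ᵀ
Result: (-5.4641, -1.4641)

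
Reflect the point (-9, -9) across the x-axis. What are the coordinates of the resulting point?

Reflection across x-axis: (-9, -9) → (-9, 9)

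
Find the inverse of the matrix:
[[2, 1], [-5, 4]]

For [[a,b],[c,d]], inverse = (1/det)·[[d,-b],[-c,a]]
det = (2)(4) - (1)(-5) = 8 - -5 = 13
Inverse = (1/13)·[[4, -1], [5, 2]]
= [[4/13, -1/13], [5/13, 2/13]]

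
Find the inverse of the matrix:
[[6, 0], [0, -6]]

For [[a,b],[c,d]], inverse = (1/det)·[[d,-b],[-c,a]]
det = (6)(-6) - (0)(0) = -36 - 0 = -36
Inverse = (1/-36)·[[-6, 0], [0, 6]]
= [[1/6, 0], [0, -1/6]]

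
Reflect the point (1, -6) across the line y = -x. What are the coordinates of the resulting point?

Reflection across line y = -x: (1, -6) → (6, -1)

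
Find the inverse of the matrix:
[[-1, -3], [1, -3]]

For [[a,b],[c,d]], inverse = (1/det)·[[d,-b],[-c,a]]
det = (-1)(-3) - (-3)(1) = 3 - -3 = 6
Inverse = (1/6)·[[-3, 3], [-1, -1]]
= [[-1/2, 1/2], [-1/6, -1/6]]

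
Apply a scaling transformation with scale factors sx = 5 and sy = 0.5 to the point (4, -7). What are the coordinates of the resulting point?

Scaling matrix:
[[5, 0], [0, 0.50]]
Result: (4 × 5, -7 × 0.5) = (20, -3.5)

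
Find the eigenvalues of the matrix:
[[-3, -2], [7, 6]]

Characteristic equation: det(A - λI) = 0
λ² - (trace)λ + (det) = 0
trace = -3 + 6 = 3, det = (-3)(6) - (-2)(7) = -4
λ² - (3)λ + (-4) = 0
λ = (3 ± √((3)² - 4·(-4))) / 2 = (3 ± √25) / 2
Solving: λ = -1, 4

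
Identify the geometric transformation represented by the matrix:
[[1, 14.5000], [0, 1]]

This matrix represents: horizontal shear with factor 14.5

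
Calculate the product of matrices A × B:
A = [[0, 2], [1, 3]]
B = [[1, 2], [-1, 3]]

Matrix multiplication:
C[0][0] = 0×1 + 2×-1 = -2
C[0][1] = 0×2 + 2×3 = 6
C[1][0] = 1×1 + 3×-1 = -2
C[1][1] = 1×2 + 3×3 = 11
Result: [[-2, 6], [-2, 11]]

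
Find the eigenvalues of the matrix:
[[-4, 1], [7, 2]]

Characteristic equation: det(A - λI) = 0
λ² - (trace)λ + (det) = 0
trace = -4 + 2 = -2, det = (-4)(2) - (1)(7) = -15
λ² - (-2)λ + (-15) = 0
λ = (-2 ± √((-2)² - 4·(-15))) / 2 = (-2 ± √64) / 2
Solving: λ = -5, 3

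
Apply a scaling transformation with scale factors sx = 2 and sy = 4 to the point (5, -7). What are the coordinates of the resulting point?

Scaling matrix:
[[2, 0], [0, 4]]
Result: (5 × 2, -7 × 4) = (10, -28)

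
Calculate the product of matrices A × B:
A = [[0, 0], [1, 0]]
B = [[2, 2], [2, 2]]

Matrix multiplication:
C[0][0] = 0×2 + 0×2 = 0
C[0][1] = 0×2 + 0×2 = 0
C[1][0] = 1×2 + 0×2 = 2
C[1][1] = 1×2 + 0×2 = 2
Result: [[0, 0], [2, 2]]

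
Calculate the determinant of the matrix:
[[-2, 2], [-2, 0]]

For a 2×2 matrix [[a, b], [c, d]], det = ad - bc
det = (-2)(0) - (2)(-2) = 0 - -4 = 4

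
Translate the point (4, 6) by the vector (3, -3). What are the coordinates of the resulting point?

Translation by (3, -3) (homogeneous matrix [[1, 0, 3], [0, 1, -3], [0, 0, 1]]):
x' = 4 + 3 = 7
y' = 6 + -3 = 3
Result: (7, 3)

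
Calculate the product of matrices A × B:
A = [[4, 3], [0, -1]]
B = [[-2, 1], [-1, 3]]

Matrix multiplication:
C[0][0] = 4×-2 + 3×-1 = -11
C[0][1] = 4×1 + 3×3 = 13
C[1][0] = 0×-2 + -1×-1 = 1
C[1][1] = 0×1 + -1×3 = -3
Result: [[-11, 13], [1, -3]]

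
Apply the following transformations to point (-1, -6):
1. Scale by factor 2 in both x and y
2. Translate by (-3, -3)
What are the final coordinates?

Step 1: Scale (-1, -6) by 2 → (-2, -12)
Step 2: Translate by (-3, -3) → (-5, -15)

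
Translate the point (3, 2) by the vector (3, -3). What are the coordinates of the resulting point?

Translation by (3, -3) (homogeneous matrix [[1, 0, 3], [0, 1, -3], [0, 0, 1]]):
x' = 3 + 3 = 6
y' = 2 + -3 = -1
Result: (6, -1)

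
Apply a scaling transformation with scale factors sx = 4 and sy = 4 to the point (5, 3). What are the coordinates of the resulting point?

Scaling matrix:
[[4, 0], [0, 4]]
Result: (5 × 4, 3 × 4) = (20, 12)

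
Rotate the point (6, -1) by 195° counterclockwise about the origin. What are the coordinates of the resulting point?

Rotation matrix for 195°: [[cos 195°, -sin 195°], [sin 195°, cos 195°]] ≈ [[-0.965926, 0.258819], [-0.258819, -0.965926]]
[[-0.965926, 0.258819], [-0.258819, -0.965926]] × [6, -1]ᵀ ≈ [-6.0544, -0.5870]ᵀ
Result: (-6.0544, -0.5870)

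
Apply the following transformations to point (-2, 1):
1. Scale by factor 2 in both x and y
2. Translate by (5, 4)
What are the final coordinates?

Step 1: Scale (-2, 1) by 2 → (-4, 2)
Step 2: Translate by (5, 4) → (1, 6)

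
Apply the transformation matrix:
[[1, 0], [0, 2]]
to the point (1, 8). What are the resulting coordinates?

Matrix multiplication:
[[1, 0], [0, 2]] × [1, 8]ᵀ
= [(1)(1) + (0)(8), (0)(1) + (2)(8)]ᵀ
= [1, 16]ᵀ
Result: (1, 16)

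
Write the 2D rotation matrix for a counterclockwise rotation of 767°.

Rotation matrix formula: [[cos θ, -sin θ], [sin θ, cos θ]]
For θ = 767°:
cos(767°) = 0.6820
sin(767°) = 0.7314
Result: [[0.6820, -0.7314], [0.7314, 0.6820]]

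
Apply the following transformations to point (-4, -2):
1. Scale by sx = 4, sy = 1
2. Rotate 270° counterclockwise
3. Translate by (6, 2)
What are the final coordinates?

Step 1: Scale → (-16, -2)
Step 2: Rotate 270° → (-2, 16)
Step 3: Translate → (4, 18)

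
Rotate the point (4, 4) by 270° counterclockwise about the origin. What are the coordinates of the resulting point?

Rotation matrix for 270°: [[cos 270°, -sin 270°], [sin 270°, cos 270°]] = [[0, 1], [-1, 0]]
[[0, 1], [-1, 0]] × [4, 4]ᵀ = [4, -4]ᵀ
Result: (4, -4)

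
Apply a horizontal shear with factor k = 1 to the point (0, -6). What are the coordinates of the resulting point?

Shear matrix for horizontal shear with factor k = 1:
[[1, 1], [0, 1]]
Result: (0, -6) → (-6, -6)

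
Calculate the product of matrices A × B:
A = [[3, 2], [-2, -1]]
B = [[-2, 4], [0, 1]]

Matrix multiplication:
C[0][0] = 3×-2 + 2×0 = -6
C[0][1] = 3×4 + 2×1 = 14
C[1][0] = -2×-2 + -1×0 = 4
C[1][1] = -2×4 + -1×1 = -9
Result: [[-6, 14], [4, -9]]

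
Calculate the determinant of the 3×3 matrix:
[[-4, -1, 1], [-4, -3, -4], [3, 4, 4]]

Expansion along first row:
det = -4·det([[-3,-4],[4,4]]) - -1·det([[-4,-4],[3,4]]) + 1·det([[-4,-3],[3,4]])
    = -4·(-3·4 - -4·4) - -1·(-4·4 - -4·3) + 1·(-4·4 - -3·3)
    = -4·4 - -1·-4 + 1·-7
    = -16 + -4 + -7 = -27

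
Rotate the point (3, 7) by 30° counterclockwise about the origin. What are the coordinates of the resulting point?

Rotation matrix for 30°: [[cos 30°, -sin 30°], [sin 30°, cos 30°]] ≈ [[0.866025, -0.500000], [0.500000, 0.866025]]
[[0.866025, -0.500000], [0.500000, 0.866025]] × [3, 7]ᵀ ≈ [-0.9019, 7.5622]ᵀ
Result: (-0.9019, 7.5622)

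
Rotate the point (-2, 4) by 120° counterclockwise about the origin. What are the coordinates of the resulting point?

Rotation matrix for 120°: [[cos 120°, -sin 120°], [sin 120°, cos 120°]] ≈ [[-0.500000, -0.866025], [0.866025, -0.500000]]
[[-0.500000, -0.866025], [0.866025, -0.500000]] × [-2, 4]ᵀ ≈ [-2.4641, -3.7321]ᵀ
Result: (-2.4641, -3.7321)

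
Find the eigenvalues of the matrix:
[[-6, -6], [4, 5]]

Characteristic equation: det(A - λI) = 0
λ² - (trace)λ + (det) = 0
trace = -6 + 5 = -1, det = (-6)(5) - (-6)(4) = -6
λ² - (-1)λ + (-6) = 0
λ = (-1 ± √((-1)² - 4·(-6))) / 2 = (-1 ± √25) / 2
Solving: λ = -3, 2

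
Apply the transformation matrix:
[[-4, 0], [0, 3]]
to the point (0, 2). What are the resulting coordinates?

Matrix multiplication:
[[-4, 0], [0, 3]] × [0, 2]ᵀ
= [(-4)(0) + (0)(2), (0)(0) + (3)(2)]ᵀ
= [0, 6]ᵀ
Result: (0, 6)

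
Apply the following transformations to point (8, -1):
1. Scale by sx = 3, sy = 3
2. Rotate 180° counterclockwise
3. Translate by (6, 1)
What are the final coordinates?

Step 1: Scale → (24, -3)
Step 2: Rotate 180° → (-24, 3)
Step 3: Translate → (-18, 4)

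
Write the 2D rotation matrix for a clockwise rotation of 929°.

Rotation matrix formula: [[cos θ, -sin θ], [sin θ, cos θ]]
A clockwise rotation by 929° is equivalent to a counterclockwise rotation by -929°.
For θ = -929°:
cos(-929°) = -0.8746
sin(-929°) = 0.4848
Result: [[-0.8746, -0.4848], [0.4848, -0.8746]]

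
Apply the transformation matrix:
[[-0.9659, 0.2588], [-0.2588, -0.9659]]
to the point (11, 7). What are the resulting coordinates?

Matrix multiplication:
[[-0.9659, 0.2588], [-0.2588, -0.9659]] × [11, 7]ᵀ
= [(-0.9659)(11) + (0.2588)(7), (-0.2588)(11) + (-0.9659)(7)]ᵀ
= [-8.8133, -9.6081]ᵀ
Result: (-8.8133, -9.6081)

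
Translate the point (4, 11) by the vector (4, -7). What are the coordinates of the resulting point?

Translation by (4, -7) (homogeneous matrix [[1, 0, 4], [0, 1, -7], [0, 0, 1]]):
x' = 4 + 4 = 8
y' = 11 + -7 = 4
Result: (8, 4)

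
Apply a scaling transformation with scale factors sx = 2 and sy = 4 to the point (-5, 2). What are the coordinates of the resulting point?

Scaling matrix:
[[2, 0], [0, 4]]
Result: (-5 × 2, 2 × 4) = (-10, 8)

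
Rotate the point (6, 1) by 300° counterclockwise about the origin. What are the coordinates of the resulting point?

Rotation matrix for 300°: [[cos 300°, -sin 300°], [sin 300°, cos 300°]] ≈ [[0.500000, 0.866025], [-0.866025, 0.500000]]
[[0.500000, 0.866025], [-0.866025, 0.500000]] × [6, 1]ᵀ ≈ [3.8660, -4.6962]ᵀ
Result: (3.8660, -4.6962)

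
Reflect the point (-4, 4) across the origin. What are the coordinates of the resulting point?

Reflection across origin: (-4, 4) → (4, -4)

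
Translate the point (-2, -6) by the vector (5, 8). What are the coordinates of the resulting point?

Translation by (5, 8) (homogeneous matrix [[1, 0, 5], [0, 1, 8], [0, 0, 1]]):
x' = -2 + 5 = 3
y' = -6 + 8 = 2
Result: (3, 2)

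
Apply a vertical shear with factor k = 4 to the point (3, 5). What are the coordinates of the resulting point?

Shear matrix for vertical shear with factor k = 4:
[[1, 0], [4, 1]]
Result: (3, 5) → (3, 17)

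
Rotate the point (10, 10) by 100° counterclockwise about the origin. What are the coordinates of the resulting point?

Rotation matrix for 100°: [[cos 100°, -sin 100°], [sin 100°, cos 100°]] ≈ [[-0.173648, -0.984808], [0.984808, -0.173648]]
[[-0.173648, -0.984808], [0.984808, -0.173648]] × [10, 10]ᵀ ≈ [-11.5846, 8.1116]ᵀ
Result: (-11.5846, 8.1116)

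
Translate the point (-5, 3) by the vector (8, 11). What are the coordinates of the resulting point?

Translation by (8, 11) (homogeneous matrix [[1, 0, 8], [0, 1, 11], [0, 0, 1]]):
x' = -5 + 8 = 3
y' = 3 + 11 = 14
Result: (3, 14)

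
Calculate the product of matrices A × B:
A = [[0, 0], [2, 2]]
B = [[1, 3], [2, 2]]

Matrix multiplication:
C[0][0] = 0×1 + 0×2 = 0
C[0][1] = 0×3 + 0×2 = 0
C[1][0] = 2×1 + 2×2 = 6
C[1][1] = 2×3 + 2×2 = 10
Result: [[0, 0], [6, 10]]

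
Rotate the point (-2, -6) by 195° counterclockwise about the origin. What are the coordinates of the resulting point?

Rotation matrix for 195°: [[cos 195°, -sin 195°], [sin 195°, cos 195°]] ≈ [[-0.965926, 0.258819], [-0.258819, -0.965926]]
[[-0.965926, 0.258819], [-0.258819, -0.965926]] × [-2, -6]ᵀ ≈ [0.3789, 6.3132]ᵀ
Result: (0.3789, 6.3132)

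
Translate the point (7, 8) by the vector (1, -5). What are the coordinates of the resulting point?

Translation by (1, -5) (homogeneous matrix [[1, 0, 1], [0, 1, -5], [0, 0, 1]]):
x' = 7 + 1 = 8
y' = 8 + -5 = 3
Result: (8, 3)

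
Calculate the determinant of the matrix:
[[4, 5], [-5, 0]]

For a 2×2 matrix [[a, b], [c, d]], det = ad - bc
det = (4)(0) - (5)(-5) = 0 - -25 = 25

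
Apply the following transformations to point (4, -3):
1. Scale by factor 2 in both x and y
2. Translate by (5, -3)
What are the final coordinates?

Step 1: Scale (4, -3) by 2 → (8, -6)
Step 2: Translate by (5, -3) → (13, -9)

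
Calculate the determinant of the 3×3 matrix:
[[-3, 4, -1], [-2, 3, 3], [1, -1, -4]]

Expansion along first row:
det = -3·det([[3,3],[-1,-4]]) - 4·det([[-2,3],[1,-4]]) + -1·det([[-2,3],[1,-1]])
    = -3·(3·-4 - 3·-1) - 4·(-2·-4 - 3·1) + -1·(-2·-1 - 3·1)
    = -3·-9 - 4·5 + -1·-1
    = 27 + -20 + 1 = 8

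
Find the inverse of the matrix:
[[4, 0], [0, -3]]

For [[a,b],[c,d]], inverse = (1/det)·[[d,-b],[-c,a]]
det = (4)(-3) - (0)(0) = -12 - 0 = -12
Inverse = (1/-12)·[[-3, 0], [0, 4]]
= [[1/4, 0], [0, -1/3]]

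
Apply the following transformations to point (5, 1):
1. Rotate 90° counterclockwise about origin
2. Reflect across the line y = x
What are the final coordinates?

Step 1: Rotate 90° → (-1, 5)
Step 2: Reflect across line y = x → (5, -1)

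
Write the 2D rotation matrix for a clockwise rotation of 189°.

Rotation matrix formula: [[cos θ, -sin θ], [sin θ, cos θ]]
A clockwise rotation by 189° is equivalent to a counterclockwise rotation by -189°.
For θ = -189°:
cos(-189°) = -0.9877
sin(-189°) = 0.1564
Result: [[-0.9877, -0.1564], [0.1564, -0.9877]]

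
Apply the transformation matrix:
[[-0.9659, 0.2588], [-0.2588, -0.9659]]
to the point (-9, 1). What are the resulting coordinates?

Matrix multiplication:
[[-0.9659, 0.2588], [-0.2588, -0.9659]] × [-9, 1]ᵀ
= [(-0.9659)(-9) + (0.2588)(1), (-0.2588)(-9) + (-0.9659)(1)]ᵀ
= [8.9519, 1.3633]ᵀ
Result: (8.9519, 1.3633)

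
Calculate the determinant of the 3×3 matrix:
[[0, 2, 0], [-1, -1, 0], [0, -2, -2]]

Expansion along first row:
det = 0·det([[-1,0],[-2,-2]]) - 2·det([[-1,0],[0,-2]]) + 0·det([[-1,-1],[0,-2]])
    = 0·(-1·-2 - 0·-2) - 2·(-1·-2 - 0·0) + 0·(-1·-2 - -1·0)
    = 0·2 - 2·2 + 0·2
    = 0 + -4 + 0 = -4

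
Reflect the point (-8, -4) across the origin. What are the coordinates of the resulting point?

Reflection across origin: (-8, -4) → (8, 4)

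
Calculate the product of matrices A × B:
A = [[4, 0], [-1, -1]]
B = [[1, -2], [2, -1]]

Matrix multiplication:
C[0][0] = 4×1 + 0×2 = 4
C[0][1] = 4×-2 + 0×-1 = -8
C[1][0] = -1×1 + -1×2 = -3
C[1][1] = -1×-2 + -1×-1 = 3
Result: [[4, -8], [-3, 3]]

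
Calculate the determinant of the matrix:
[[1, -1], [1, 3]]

For a 2×2 matrix [[a, b], [c, d]], det = ad - bc
det = (1)(3) - (-1)(1) = 3 - -1 = 4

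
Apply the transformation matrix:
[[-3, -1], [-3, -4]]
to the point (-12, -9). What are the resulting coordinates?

Matrix multiplication:
[[-3, -1], [-3, -4]] × [-12, -9]ᵀ
= [(-3)(-12) + (-1)(-9), (-3)(-12) + (-4)(-9)]ᵀ
= [45, 72]ᵀ
Result: (45, 72)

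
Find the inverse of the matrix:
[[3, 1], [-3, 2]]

For [[a,b],[c,d]], inverse = (1/det)·[[d,-b],[-c,a]]
det = (3)(2) - (1)(-3) = 6 - -3 = 9
Inverse = (1/9)·[[2, -1], [3, 3]]
= [[2/9, -1/9], [1/3, 1/3]]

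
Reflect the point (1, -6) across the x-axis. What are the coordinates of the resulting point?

Reflection across x-axis: (1, -6) → (1, 6)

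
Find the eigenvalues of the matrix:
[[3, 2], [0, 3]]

Characteristic equation: det(A - λI) = 0
λ² - (trace)λ + (det) = 0
trace = 3 + 3 = 6, det = (3)(3) - (2)(0) = 9
λ² - (6)λ + (9) = 0
λ = (6 ± √((6)² - 4·(9))) / 2 = (6 ± √0) / 2
Solving: λ = 3, 3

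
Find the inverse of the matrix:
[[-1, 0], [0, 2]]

For [[a,b],[c,d]], inverse = (1/det)·[[d,-b],[-c,a]]
det = (-1)(2) - (0)(0) = -2 - 0 = -2
Inverse = (1/-2)·[[2, 0], [0, -1]]
= [[-1, 0], [0, 1/2]]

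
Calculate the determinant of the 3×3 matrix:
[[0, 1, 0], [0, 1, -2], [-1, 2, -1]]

Expansion along first row:
det = 0·det([[1,-2],[2,-1]]) - 1·det([[0,-2],[-1,-1]]) + 0·det([[0,1],[-1,2]])
    = 0·(1·-1 - -2·2) - 1·(0·-1 - -2·-1) + 0·(0·2 - 1·-1)
    = 0·3 - 1·-2 + 0·1
    = 0 + 2 + 0 = 2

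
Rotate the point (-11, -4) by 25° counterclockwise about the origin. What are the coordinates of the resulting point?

Rotation matrix for 25°: [[cos 25°, -sin 25°], [sin 25°, cos 25°]] ≈ [[0.906308, -0.422618], [0.422618, 0.906308]]
[[0.906308, -0.422618], [0.422618, 0.906308]] × [-11, -4]ᵀ ≈ [-8.2789, -8.2740]ᵀ
Result: (-8.2789, -8.2740)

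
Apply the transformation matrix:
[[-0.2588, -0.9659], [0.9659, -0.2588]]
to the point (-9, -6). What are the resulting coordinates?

Matrix multiplication:
[[-0.2588, -0.9659], [0.9659, -0.2588]] × [-9, -6]ᵀ
= [(-0.2588)(-9) + (-0.9659)(-6), (0.9659)(-9) + (-0.2588)(-6)]ᵀ
= [8.1246, -7.1403]ᵀ
Result: (8.1246, -7.1403)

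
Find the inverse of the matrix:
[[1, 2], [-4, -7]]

For [[a,b],[c,d]], inverse = (1/det)·[[d,-b],[-c,a]]
det = (1)(-7) - (2)(-4) = -7 - -8 = 1
Inverse = [[-7, -2], [4, 1]]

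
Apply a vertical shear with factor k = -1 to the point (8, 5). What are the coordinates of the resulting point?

Shear matrix for vertical shear with factor k = -1:
[[1, 0], [-1, 1]]
Result: (8, 5) → (8, -3)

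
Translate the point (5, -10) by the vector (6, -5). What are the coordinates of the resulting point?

Translation by (6, -5) (homogeneous matrix [[1, 0, 6], [0, 1, -5], [0, 0, 1]]):
x' = 5 + 6 = 11
y' = -10 + -5 = -15
Result: (11, -15)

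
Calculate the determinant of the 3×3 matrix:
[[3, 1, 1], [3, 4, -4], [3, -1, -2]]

Expansion along first row:
det = 3·det([[4,-4],[-1,-2]]) - 1·det([[3,-4],[3,-2]]) + 1·det([[3,4],[3,-1]])
    = 3·(4·-2 - -4·-1) - 1·(3·-2 - -4·3) + 1·(3·-1 - 4·3)
    = 3·-12 - 1·6 + 1·-15
    = -36 + -6 + -15 = -57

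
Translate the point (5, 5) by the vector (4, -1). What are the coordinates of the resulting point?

Translation by (4, -1) (homogeneous matrix [[1, 0, 4], [0, 1, -1], [0, 0, 1]]):
x' = 5 + 4 = 9
y' = 5 + -1 = 4
Result: (9, 4)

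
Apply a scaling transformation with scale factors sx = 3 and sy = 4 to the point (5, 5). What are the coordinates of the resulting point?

Scaling matrix:
[[3, 0], [0, 4]]
Result: (5 × 3, 5 × 4) = (15, 20)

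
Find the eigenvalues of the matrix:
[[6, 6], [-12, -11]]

Characteristic equation: det(A - λI) = 0
λ² - (trace)λ + (det) = 0
trace = 6 + -11 = -5, det = (6)(-11) - (6)(-12) = 6
λ² - (-5)λ + (6) = 0
λ = (-5 ± √((-5)² - 4·(6))) / 2 = (-5 ± √1) / 2
Solving: λ = -3, -2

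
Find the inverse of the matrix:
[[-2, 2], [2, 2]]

For [[a,b],[c,d]], inverse = (1/det)·[[d,-b],[-c,a]]
det = (-2)(2) - (2)(2) = -4 - 4 = -8
Inverse = (1/-8)·[[2, -2], [-2, -2]]
= [[-1/4, 1/4], [1/4, 1/4]]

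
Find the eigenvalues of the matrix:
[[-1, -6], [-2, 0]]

Characteristic equation: det(A - λI) = 0
λ² - (trace)λ + (det) = 0
trace = -1 + 0 = -1, det = (-1)(0) - (-6)(-2) = -12
λ² - (-1)λ + (-12) = 0
λ = (-1 ± √((-1)² - 4·(-12))) / 2 = (-1 ± √49) / 2
Solving: λ = -4, 3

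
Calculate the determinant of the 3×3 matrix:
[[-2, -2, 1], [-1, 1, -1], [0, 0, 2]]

Expansion along first row:
det = -2·det([[1,-1],[0,2]]) - -2·det([[-1,-1],[0,2]]) + 1·det([[-1,1],[0,0]])
    = -2·(1·2 - -1·0) - -2·(-1·2 - -1·0) + 1·(-1·0 - 1·0)
    = -2·2 - -2·-2 + 1·0
    = -4 + -4 + 0 = -8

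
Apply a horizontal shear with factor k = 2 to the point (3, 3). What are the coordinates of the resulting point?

Shear matrix for horizontal shear with factor k = 2:
[[1, 2], [0, 1]]
Result: (3, 3) → (9, 3)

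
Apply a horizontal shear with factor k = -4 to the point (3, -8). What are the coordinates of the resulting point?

Shear matrix for horizontal shear with factor k = -4:
[[1, -4], [0, 1]]
Result: (3, -8) → (35, -8)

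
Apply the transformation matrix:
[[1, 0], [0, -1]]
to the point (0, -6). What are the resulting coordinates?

Matrix multiplication:
[[1, 0], [0, -1]] × [0, -6]ᵀ
= [(1)(0) + (0)(-6), (0)(0) + (-1)(-6)]ᵀ
= [0, 6]ᵀ
Result: (0, 6)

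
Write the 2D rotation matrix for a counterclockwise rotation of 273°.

Rotation matrix formula: [[cos θ, -sin θ], [sin θ, cos θ]]
For θ = 273°:
cos(273°) = 0.0523
sin(273°) = -0.9986
Result: [[0.0523, 0.9986], [-0.9986, 0.0523]]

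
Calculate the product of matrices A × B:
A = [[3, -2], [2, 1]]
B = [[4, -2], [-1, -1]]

Matrix multiplication:
C[0][0] = 3×4 + -2×-1 = 14
C[0][1] = 3×-2 + -2×-1 = -4
C[1][0] = 2×4 + 1×-1 = 7
C[1][1] = 2×-2 + 1×-1 = -5
Result: [[14, -4], [7, -5]]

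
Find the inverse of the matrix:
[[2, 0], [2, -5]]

For [[a,b],[c,d]], inverse = (1/det)·[[d,-b],[-c,a]]
det = (2)(-5) - (0)(2) = -10 - 0 = -10
Inverse = (1/-10)·[[-5, 0], [-2, 2]]
= [[1/2, 0], [1/5, -1/5]]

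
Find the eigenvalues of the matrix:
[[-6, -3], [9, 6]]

Characteristic equation: det(A - λI) = 0
λ² - (trace)λ + (det) = 0
trace = -6 + 6 = 0, det = (-6)(6) - (-3)(9) = -9
λ² - (0)λ + (-9) = 0
λ = (0 ± √((0)² - 4·(-9))) / 2 = (0 ± √36) / 2
Solving: λ = -3, 3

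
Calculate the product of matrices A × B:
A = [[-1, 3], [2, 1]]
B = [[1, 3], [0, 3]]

Matrix multiplication:
C[0][0] = -1×1 + 3×0 = -1
C[0][1] = -1×3 + 3×3 = 6
C[1][0] = 2×1 + 1×0 = 2
C[1][1] = 2×3 + 1×3 = 9
Result: [[-1, 6], [2, 9]]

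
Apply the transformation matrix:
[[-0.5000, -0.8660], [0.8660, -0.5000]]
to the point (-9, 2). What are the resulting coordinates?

Matrix multiplication:
[[-0.5000, -0.8660], [0.8660, -0.5000]] × [-9, 2]ᵀ
= [(-0.5000)(-9) + (-0.8660)(2), (0.8660)(-9) + (-0.5000)(2)]ᵀ
= [2.7680, -8.7940]ᵀ
Result: (2.7680, -8.7940)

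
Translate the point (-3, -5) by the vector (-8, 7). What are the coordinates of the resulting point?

Translation by (-8, 7) (homogeneous matrix [[1, 0, -8], [0, 1, 7], [0, 0, 1]]):
x' = -3 + -8 = -11
y' = -5 + 7 = 2
Result: (-11, 2)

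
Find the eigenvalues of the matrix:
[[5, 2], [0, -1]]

Characteristic equation: det(A - λI) = 0
λ² - (trace)λ + (det) = 0
trace = 5 + -1 = 4, det = (5)(-1) - (2)(0) = -5
λ² - (4)λ + (-5) = 0
λ = (4 ± √((4)² - 4·(-5))) / 2 = (4 ± √36) / 2
Solving: λ = -1, 5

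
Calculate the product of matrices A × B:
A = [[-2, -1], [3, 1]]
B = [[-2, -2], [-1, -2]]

Matrix multiplication:
C[0][0] = -2×-2 + -1×-1 = 5
C[0][1] = -2×-2 + -1×-2 = 6
C[1][0] = 3×-2 + 1×-1 = -7
C[1][1] = 3×-2 + 1×-2 = -8
Result: [[5, 6], [-7, -8]]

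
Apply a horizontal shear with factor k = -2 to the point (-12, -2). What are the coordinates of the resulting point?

Shear matrix for horizontal shear with factor k = -2:
[[1, -2], [0, 1]]
Result: (-12, -2) → (-8, -2)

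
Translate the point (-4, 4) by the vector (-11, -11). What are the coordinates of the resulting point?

Translation by (-11, -11) (homogeneous matrix [[1, 0, -11], [0, 1, -11], [0, 0, 1]]):
x' = -4 + -11 = -15
y' = 4 + -11 = -7
Result: (-15, -7)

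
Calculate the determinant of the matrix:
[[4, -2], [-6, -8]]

For a 2×2 matrix [[a, b], [c, d]], det = ad - bc
det = (4)(-8) - (-2)(-6) = -32 - 12 = -44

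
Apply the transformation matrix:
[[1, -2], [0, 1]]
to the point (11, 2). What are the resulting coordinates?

Matrix multiplication:
[[1, -2], [0, 1]] × [11, 2]ᵀ
= [(1)(11) + (-2)(2), (0)(11) + (1)(2)]ᵀ
= [7, 2]ᵀ
Result: (7, 2)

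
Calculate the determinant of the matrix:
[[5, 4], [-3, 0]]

For a 2×2 matrix [[a, b], [c, d]], det = ad - bc
det = (5)(0) - (4)(-3) = 0 - -12 = 12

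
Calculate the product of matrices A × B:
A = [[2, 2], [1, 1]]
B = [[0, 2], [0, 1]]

Matrix multiplication:
C[0][0] = 2×0 + 2×0 = 0
C[0][1] = 2×2 + 2×1 = 6
C[1][0] = 1×0 + 1×0 = 0
C[1][1] = 1×2 + 1×1 = 3
Result: [[0, 6], [0, 3]]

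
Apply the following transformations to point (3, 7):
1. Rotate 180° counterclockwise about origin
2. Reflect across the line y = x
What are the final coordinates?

Step 1: Rotate 180° → (-3, -7)
Step 2: Reflect across line y = x → (-7, -3)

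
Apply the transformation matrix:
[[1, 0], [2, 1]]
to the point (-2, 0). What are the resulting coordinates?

Matrix multiplication:
[[1, 0], [2, 1]] × [-2, 0]ᵀ
= [(1)(-2) + (0)(0), (2)(-2) + (1)(0)]ᵀ
= [-2, -4]ᵀ
Result: (-2, -4)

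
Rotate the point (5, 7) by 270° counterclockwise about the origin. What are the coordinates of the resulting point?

Rotation matrix for 270°: [[cos 270°, -sin 270°], [sin 270°, cos 270°]] = [[0, 1], [-1, 0]]
[[0, 1], [-1, 0]] × [5, 7]ᵀ = [7, -5]ᵀ
Result: (7, -5)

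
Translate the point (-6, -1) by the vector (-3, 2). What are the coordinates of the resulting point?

Translation by (-3, 2) (homogeneous matrix [[1, 0, -3], [0, 1, 2], [0, 0, 1]]):
x' = -6 + -3 = -9
y' = -1 + 2 = 1
Result: (-9, 1)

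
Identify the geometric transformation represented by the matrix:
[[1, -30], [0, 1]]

This matrix represents: horizontal shear with factor -30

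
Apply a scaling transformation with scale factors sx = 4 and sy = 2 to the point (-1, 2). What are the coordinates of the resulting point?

Scaling matrix:
[[4, 0], [0, 2]]
Result: (-1 × 4, 2 × 2) = (-4, 4)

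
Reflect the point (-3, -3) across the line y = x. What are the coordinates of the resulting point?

Reflection across line y = x: (-3, -3) → (-3, -3)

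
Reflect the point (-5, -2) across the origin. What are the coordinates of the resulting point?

Reflection across origin: (-5, -2) → (5, 2)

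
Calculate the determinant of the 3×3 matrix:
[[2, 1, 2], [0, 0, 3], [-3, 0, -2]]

Expansion along first row:
det = 2·det([[0,3],[0,-2]]) - 1·det([[0,3],[-3,-2]]) + 2·det([[0,0],[-3,0]])
    = 2·(0·-2 - 3·0) - 1·(0·-2 - 3·-3) + 2·(0·0 - 0·-3)
    = 2·0 - 1·9 + 2·0
    = 0 + -9 + 0 = -9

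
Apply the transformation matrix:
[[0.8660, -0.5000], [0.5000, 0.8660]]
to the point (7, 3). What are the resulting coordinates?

Matrix multiplication:
[[0.8660, -0.5000], [0.5000, 0.8660]] × [7, 3]ᵀ
= [(0.8660)(7) + (-0.5000)(3), (0.5000)(7) + (0.8660)(3)]ᵀ
= [4.5620, 6.0980]ᵀ
Result: (4.5620, 6.0980)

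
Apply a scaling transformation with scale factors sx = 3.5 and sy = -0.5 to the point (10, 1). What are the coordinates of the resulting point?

Scaling matrix:
[[3.50, 0], [0, -0.50]]
Result: (10 × 3.5, 1 × -0.5) = (35, -0.5)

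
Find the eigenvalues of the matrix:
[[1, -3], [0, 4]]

Characteristic equation: det(A - λI) = 0
λ² - (trace)λ + (det) = 0
trace = 1 + 4 = 5, det = (1)(4) - (-3)(0) = 4
λ² - (5)λ + (4) = 0
λ = (5 ± √((5)² - 4·(4))) / 2 = (5 ± √9) / 2
Solving: λ = 1, 4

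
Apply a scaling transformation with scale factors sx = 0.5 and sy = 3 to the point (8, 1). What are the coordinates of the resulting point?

Scaling matrix:
[[0.50, 0], [0, 3]]
Result: (8 × 0.5, 1 × 3) = (4, 3)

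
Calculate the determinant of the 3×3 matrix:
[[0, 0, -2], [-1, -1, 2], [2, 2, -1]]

Expansion along first row:
det = 0·det([[-1,2],[2,-1]]) - 0·det([[-1,2],[2,-1]]) + -2·det([[-1,-1],[2,2]])
    = 0·(-1·-1 - 2·2) - 0·(-1·-1 - 2·2) + -2·(-1·2 - -1·2)
    = 0·-3 - 0·-3 + -2·0
    = 0 + 0 + 0 = 0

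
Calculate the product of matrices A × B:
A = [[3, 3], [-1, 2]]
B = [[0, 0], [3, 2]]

Matrix multiplication:
C[0][0] = 3×0 + 3×3 = 9
C[0][1] = 3×0 + 3×2 = 6
C[1][0] = -1×0 + 2×3 = 6
C[1][1] = -1×0 + 2×2 = 4
Result: [[9, 6], [6, 4]]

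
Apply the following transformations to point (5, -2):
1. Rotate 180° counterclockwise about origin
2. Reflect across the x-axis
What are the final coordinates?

Step 1: Rotate 180° → (-5, 2)
Step 2: Reflect across x-axis → (-5, -2)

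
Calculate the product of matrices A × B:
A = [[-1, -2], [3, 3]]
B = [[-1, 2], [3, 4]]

Matrix multiplication:
C[0][0] = -1×-1 + -2×3 = -5
C[0][1] = -1×2 + -2×4 = -10
C[1][0] = 3×-1 + 3×3 = 6
C[1][1] = 3×2 + 3×4 = 18
Result: [[-5, -10], [6, 18]]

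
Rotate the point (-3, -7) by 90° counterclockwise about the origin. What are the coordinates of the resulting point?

Rotation matrix for 90°: [[cos 90°, -sin 90°], [sin 90°, cos 90°]] = [[0, -1], [1, 0]]
[[0, -1], [1, 0]] × [-3, -7]ᵀ = [7, -3]ᵀ
Result: (7, -3)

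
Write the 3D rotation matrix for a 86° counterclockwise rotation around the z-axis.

Rotation matrix for counterclockwise 86° around z-axis:
cos(86°) = 0.0698, sin(86°) = 0.9976
Result: [[0.0698, -0.9976, 0], [0.9976, 0.0698, 0], [0, 0, 1]]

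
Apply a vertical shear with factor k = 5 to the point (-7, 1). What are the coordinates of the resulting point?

Shear matrix for vertical shear with factor k = 5:
[[1, 0], [5, 1]]
Result: (-7, 1) → (-7, -34)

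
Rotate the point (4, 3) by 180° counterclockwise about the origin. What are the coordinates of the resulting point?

Rotation matrix for 180°: [[cos 180°, -sin 180°], [sin 180°, cos 180°]] = [[-1, 0], [0, -1]]
[[-1, 0], [0, -1]] × [4, 3]ᵀ = [-4, -3]ᵀ
Result: (-4, -3)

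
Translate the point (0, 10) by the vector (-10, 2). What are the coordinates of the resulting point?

Translation by (-10, 2) (homogeneous matrix [[1, 0, -10], [0, 1, 2], [0, 0, 1]]):
x' = 0 + -10 = -10
y' = 10 + 2 = 12
Result: (-10, 12)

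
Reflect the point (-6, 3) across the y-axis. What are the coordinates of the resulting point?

Reflection across y-axis: (-6, 3) → (6, 3)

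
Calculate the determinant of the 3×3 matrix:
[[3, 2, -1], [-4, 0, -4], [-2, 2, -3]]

Expansion along first row:
det = 3·det([[0,-4],[2,-3]]) - 2·det([[-4,-4],[-2,-3]]) + -1·det([[-4,0],[-2,2]])
    = 3·(0·-3 - -4·2) - 2·(-4·-3 - -4·-2) + -1·(-4·2 - 0·-2)
    = 3·8 - 2·4 + -1·-8
    = 24 + -8 + 8 = 24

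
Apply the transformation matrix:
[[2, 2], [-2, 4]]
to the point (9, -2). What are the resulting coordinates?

Matrix multiplication:
[[2, 2], [-2, 4]] × [9, -2]ᵀ
= [(2)(9) + (2)(-2), (-2)(9) + (4)(-2)]ᵀ
= [14, -26]ᵀ
Result: (14, -26)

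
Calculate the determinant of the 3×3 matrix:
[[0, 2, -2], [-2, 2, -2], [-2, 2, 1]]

Expansion along first row:
det = 0·det([[2,-2],[2,1]]) - 2·det([[-2,-2],[-2,1]]) + -2·det([[-2,2],[-2,2]])
    = 0·(2·1 - -2·2) - 2·(-2·1 - -2·-2) + -2·(-2·2 - 2·-2)
    = 0·6 - 2·-6 + -2·0
    = 0 + 12 + 0 = 12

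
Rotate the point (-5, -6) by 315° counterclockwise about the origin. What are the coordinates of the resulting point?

Rotation matrix for 315°: [[cos 315°, -sin 315°], [sin 315°, cos 315°]] ≈ [[0.707107, 0.707107], [-0.707107, 0.707107]]
[[0.707107, 0.707107], [-0.707107, 0.707107]] × [-5, -6]ᵀ ≈ [-7.7782, -0.7071]ᵀ
Result: (-7.7782, -0.7071)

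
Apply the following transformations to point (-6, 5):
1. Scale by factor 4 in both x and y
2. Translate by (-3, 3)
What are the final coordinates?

Step 1: Scale (-6, 5) by 4 → (-24, 20)
Step 2: Translate by (-3, 3) → (-27, 23)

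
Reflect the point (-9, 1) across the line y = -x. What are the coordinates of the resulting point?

Reflection across line y = -x: (-9, 1) → (-1, 9)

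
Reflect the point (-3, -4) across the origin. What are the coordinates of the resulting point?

Reflection across origin: (-3, -4) → (3, 4)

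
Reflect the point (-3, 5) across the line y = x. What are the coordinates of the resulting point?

Reflection across line y = x: (-3, 5) → (5, -3)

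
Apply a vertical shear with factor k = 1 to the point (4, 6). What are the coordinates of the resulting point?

Shear matrix for vertical shear with factor k = 1:
[[1, 0], [1, 1]]
Result: (4, 6) → (4, 10)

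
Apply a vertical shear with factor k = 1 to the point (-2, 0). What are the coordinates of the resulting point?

Shear matrix for vertical shear with factor k = 1:
[[1, 0], [1, 1]]
Result: (-2, 0) → (-2, -2)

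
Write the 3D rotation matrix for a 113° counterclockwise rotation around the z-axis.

Rotation matrix for counterclockwise 113° around z-axis:
cos(113°) = -0.3907, sin(113°) = 0.9205
Result: [[-0.3907, -0.9205, 0], [0.9205, -0.3907, 0], [0, 0, 1]]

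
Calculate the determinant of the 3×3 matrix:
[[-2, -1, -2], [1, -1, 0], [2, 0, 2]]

Expansion along first row:
det = -2·det([[-1,0],[0,2]]) - -1·det([[1,0],[2,2]]) + -2·det([[1,-1],[2,0]])
    = -2·(-1·2 - 0·0) - -1·(1·2 - 0·2) + -2·(1·0 - -1·2)
    = -2·-2 - -1·2 + -2·2
    = 4 + 2 + -4 = 2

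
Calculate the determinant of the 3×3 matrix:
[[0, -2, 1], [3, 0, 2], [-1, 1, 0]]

Expansion along first row:
det = 0·det([[0,2],[1,0]]) - -2·det([[3,2],[-1,0]]) + 1·det([[3,0],[-1,1]])
    = 0·(0·0 - 2·1) - -2·(3·0 - 2·-1) + 1·(3·1 - 0·-1)
    = 0·-2 - -2·2 + 1·3
    = 0 + 4 + 3 = 7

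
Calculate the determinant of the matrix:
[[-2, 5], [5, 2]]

For a 2×2 matrix [[a, b], [c, d]], det = ad - bc
det = (-2)(2) - (5)(5) = -4 - 25 = -29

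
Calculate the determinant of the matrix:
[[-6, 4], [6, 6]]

For a 2×2 matrix [[a, b], [c, d]], det = ad - bc
det = (-6)(6) - (4)(6) = -36 - 24 = -60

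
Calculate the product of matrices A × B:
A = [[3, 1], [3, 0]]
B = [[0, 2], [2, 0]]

Matrix multiplication:
C[0][0] = 3×0 + 1×2 = 2
C[0][1] = 3×2 + 1×0 = 6
C[1][0] = 3×0 + 0×2 = 0
C[1][1] = 3×2 + 0×0 = 6
Result: [[2, 6], [0, 6]]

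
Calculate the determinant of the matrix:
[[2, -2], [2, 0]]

For a 2×2 matrix [[a, b], [c, d]], det = ad - bc
det = (2)(0) - (-2)(2) = 0 - -4 = 4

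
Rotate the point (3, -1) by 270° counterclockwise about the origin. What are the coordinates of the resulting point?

Rotation matrix for 270°: [[cos 270°, -sin 270°], [sin 270°, cos 270°]] = [[0, 1], [-1, 0]]
[[0, 1], [-1, 0]] × [3, -1]ᵀ = [-1, -3]ᵀ
Result: (-1, -3)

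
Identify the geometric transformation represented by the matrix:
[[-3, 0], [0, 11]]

This matrix represents: non-uniform scaling by sx = -3, sy = 11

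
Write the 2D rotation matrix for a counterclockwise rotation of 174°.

Rotation matrix formula: [[cos θ, -sin θ], [sin θ, cos θ]]
For θ = 174°:
cos(174°) = -0.9945
sin(174°) = 0.1045
Result: [[-0.9945, -0.1045], [0.1045, -0.9945]]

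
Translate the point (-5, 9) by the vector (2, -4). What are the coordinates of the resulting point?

Translation by (2, -4) (homogeneous matrix [[1, 0, 2], [0, 1, -4], [0, 0, 1]]):
x' = -5 + 2 = -3
y' = 9 + -4 = 5
Result: (-3, 5)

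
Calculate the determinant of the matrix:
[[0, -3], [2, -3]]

For a 2×2 matrix [[a, b], [c, d]], det = ad - bc
det = (0)(-3) - (-3)(2) = 0 - -6 = 6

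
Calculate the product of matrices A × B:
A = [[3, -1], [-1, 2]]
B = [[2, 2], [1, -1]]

Matrix multiplication:
C[0][0] = 3×2 + -1×1 = 5
C[0][1] = 3×2 + -1×-1 = 7
C[1][0] = -1×2 + 2×1 = 0
C[1][1] = -1×2 + 2×-1 = -4
Result: [[5, 7], [0, -4]]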